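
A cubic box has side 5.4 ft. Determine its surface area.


Shape: cube
Side s = 5.4 ft
A cube has 6 square faces.
Formula: SA = 6 * s^2
s^2 = 29.16
SA = 6 * 29.16
SA = 174.96
174.96 ft^2


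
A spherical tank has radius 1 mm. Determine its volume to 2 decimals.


Shape: sphere
Radius r = 1 mm
Formula: V = (4/3) * pi * r^3
r^3 = 1
(4/3) * 1 = 1.333333
V = 1.333333 * pi
V = 4.19
4.19 mm^3


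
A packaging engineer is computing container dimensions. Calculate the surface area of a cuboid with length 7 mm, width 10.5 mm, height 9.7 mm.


Shape: rectangular prism
l = 7 mm, w = 10.5 mm, h = 9.7 mm
Formula: SA = 2(lw + lh + wh)
lw = 73.5, lh = 67.9, wh = 101.85
lw + lh + wh = 243.25
SA = 2 * 243.25
SA = 486.5
486.5 mm^2


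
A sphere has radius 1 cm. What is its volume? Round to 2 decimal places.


Shape: sphere
Radius r = 1 cm
Formula: V = (4/3) * pi * r^3
r^3 = 1
(4/3) * 1 = 1.333333
V = 1.333333 * pi
V = 4.19
4.19 cm^3


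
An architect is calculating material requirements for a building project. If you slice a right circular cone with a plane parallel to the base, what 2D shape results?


Solid: right circular cone
Cutting plane: parallel to the base
Visualize the intersection of the plane with the solid's surface.
The boundary of the cut region is a circle.
circle


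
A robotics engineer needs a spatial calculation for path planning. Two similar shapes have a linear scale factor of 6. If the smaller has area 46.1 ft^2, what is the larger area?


Linear scale factor k = 6
Original area = 46.1 ft^2
Rule: under a linear scaling by k, areas scale by k^2.
k^2 = 6^2 = 36
New area = 46.1 * 36
New area = 1659.6
1659.6 ft^2


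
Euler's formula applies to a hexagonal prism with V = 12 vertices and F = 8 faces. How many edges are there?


Polyhedron: hexagonal prism
Euler's formula for convex polyhedra: V - E + F = 2
Given: V = 12 vertices and F = 8 faces
Solve for E:
E = V + F - 2 = 12 + 8 - 2 = 18
18 edges


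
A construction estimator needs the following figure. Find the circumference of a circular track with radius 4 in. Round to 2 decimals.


Shape: circle
Radius r = 4 in
Formula: C = 2 * pi * r
C = 2 * pi * 4
C = 8 * pi
C = 25.13
25.13 in


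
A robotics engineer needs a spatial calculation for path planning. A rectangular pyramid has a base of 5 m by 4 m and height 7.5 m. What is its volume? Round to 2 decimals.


Shape: rectangular pyramid
Base: 5 m x 4 m, Height h = 7.5 m
Formula: V = (1/3) * base_area * h
base_area = 5 * 4 = 20
base_area * h = 20 * 7.5 = 150
V = 150 / 3
V = 50
50 m^3


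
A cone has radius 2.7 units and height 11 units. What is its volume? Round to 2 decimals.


Shape: cone
Radius r = 2.7 units, Height h = 11 units
Formula: V = (1/3) * pi * r^2 * h
r^2 = 7.29
pi * r^2 * h = pi * 7.29 * 11 = 80.19 * pi
V = 80.19 * pi / 3
V = 83.97
83.97 units^3


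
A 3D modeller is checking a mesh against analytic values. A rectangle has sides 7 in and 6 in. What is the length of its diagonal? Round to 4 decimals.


Shape: rectangle (diagonal via Pythagoras)
Sides: 7 in and 6 in
Formula: d = sqrt(l^2 + w^2)
l^2 = 49, w^2 = 36
l^2 + w^2 = 85
d = sqrt(85)
d = 9.2195
9.2195 in


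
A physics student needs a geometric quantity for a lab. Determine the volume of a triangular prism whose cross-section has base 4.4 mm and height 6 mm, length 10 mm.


Shape: triangular prism
Triangle base = 4.4 mm, triangle height = 6 mm, prism length L = 10 mm
Formula: V = (1/2 * b * h_tri) * L
Cross-section area = 0.5 * 4.4 * 6 = 13.2
V = 13.2 * 10
V = 132
132 mm^3


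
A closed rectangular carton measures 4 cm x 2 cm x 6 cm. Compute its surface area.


Shape: rectangular prism
l = 4 cm, w = 2 cm, h = 6 cm
Formula: SA = 2(lw + lh + wh)
lw = 8, lh = 24, wh = 12
lw + lh + wh = 44
SA = 2 * 44
SA = 88
88 cm^2


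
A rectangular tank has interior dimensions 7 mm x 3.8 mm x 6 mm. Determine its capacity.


Shape: rectangular prism
l = 7 mm, w = 3.8 mm, h = 6 mm
Formula: V = l * w * h
V = 7 * 3.8 * 6
V = 26.6 * 6
V = 159.6
159.6 mm^3


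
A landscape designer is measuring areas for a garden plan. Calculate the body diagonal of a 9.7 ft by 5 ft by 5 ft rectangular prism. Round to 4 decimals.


Shape: rectangular box (space diagonal)
l = 9.7 ft, w = 5 ft, h = 5 ft
Visualize: the diagonal of the base, then a right triangle with that diagonal and the height.
Formula: d = sqrt(l^2 + w^2 + h^2)
l^2 + w^2 + h^2 = 94.09 + 25 + 25 = 144.09
d = sqrt(144.09)
d = 12.0037
12.0037 ft


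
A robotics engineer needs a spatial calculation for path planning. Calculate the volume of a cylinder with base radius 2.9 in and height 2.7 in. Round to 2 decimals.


Shape: cylinder
Radius r = 2.9 in, Height h = 2.7 in
Formula: V = pi * r^2 * h
r^2 = 8.41
V = pi * 8.41 * 2.7
V = 22.707 * pi
V = 71.34
71.34 in^3


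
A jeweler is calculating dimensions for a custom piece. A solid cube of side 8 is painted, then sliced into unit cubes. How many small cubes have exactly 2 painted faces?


Large cube: 8 x 8 x 8, cut into unit cubes.
n = 8, so n - 2 = 6
Cubes with 2 painted faces lie along the edges, excluding corners.
A cube has 12 edges; each contributes (n - 2) = 6 such cubes.
Count = 12 * 6 = 72
72 unit cubes


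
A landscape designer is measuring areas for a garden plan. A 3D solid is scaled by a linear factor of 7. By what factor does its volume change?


Linear scale factor k = 7
Rule: under a linear scaling by k, volumes scale by k^3.
k^3 = 7 * 7 * 7
k^3 = 49 * 7
k^3 = 343
Volume scales by a factor of 343.
343 (dimensionless)


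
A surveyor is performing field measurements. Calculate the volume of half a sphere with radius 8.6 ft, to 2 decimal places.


Shape: hemisphere (half of a sphere)
Radius r = 8.6 ft
Formula: V = (1/2) * (4/3) * pi * r^3 = (2/3) * pi * r^3
r^3 = 636.056
(2/3) * 636.056 = 424.037333
V = 424.037333 * pi
V = 1332.15
1332.15 ft^3


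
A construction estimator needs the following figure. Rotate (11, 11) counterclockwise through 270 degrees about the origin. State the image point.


Transformation: rotation about the origin
Original point: (11, 11)
Rule for 270 deg counterclockwise: (x, y) -> (y, -x)
Apply: (11, 11) -> (11, -11)
(11, -11)


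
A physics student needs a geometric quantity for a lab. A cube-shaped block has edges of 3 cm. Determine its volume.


Shape: cube
Side s = 3 cm
Formula: V = s^3
V = 3 * 3 * 3
V = 9 * 3
V = 27
27 cm^3


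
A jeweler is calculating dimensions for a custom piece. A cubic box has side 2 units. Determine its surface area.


Shape: cube
Side s = 2 units
A cube has 6 square faces.
Formula: SA = 6 * s^2
s^2 = 4
SA = 6 * 4
SA = 24
24 units^2


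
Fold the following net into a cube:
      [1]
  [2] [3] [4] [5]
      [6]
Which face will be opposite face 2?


Net: cross layout. Take square 3 as the base (bottom).
Fold the four squares in the horizontal row up around 3: 2 -> left, 4 -> right, 5 wraps to the top.
Fold 1 and 6 up from 3: 1 -> back, 6 -> front.
Opposite pairs are therefore: (1, 6), (2, 4), (3, 5).
Face 2 is opposite face 4.
face 4


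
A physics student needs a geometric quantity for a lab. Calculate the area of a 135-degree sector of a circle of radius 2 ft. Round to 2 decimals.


Shape: circular sector
Radius r = 2 ft, Angle = 135 degrees
Formula: A = (angle/360) * pi * r^2
r^2 = 4
Fraction of circle = 135/360
A = (135/360) * pi * 4
A = 1.5 * pi
A = 4.71
4.71 ft^2


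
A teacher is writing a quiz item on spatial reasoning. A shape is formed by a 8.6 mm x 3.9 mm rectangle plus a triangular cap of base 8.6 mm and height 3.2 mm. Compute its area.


Composite shape: rectangle + triangle
Rectangle area = 8.6 * 3.9 = 33.54
Triangle area = 0.5 * 8.6 * 3.2 = 13.76
Total = 33.54 + 13.76
Total = 47.3
47.3 mm^2


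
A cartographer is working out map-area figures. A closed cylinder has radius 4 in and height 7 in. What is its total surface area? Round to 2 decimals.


Shape: closed cylinder
Radius r = 4 in, Height h = 7 in
Formula: SA = 2*pi*r^2 + 2*pi*r*h = 2*pi*r*(r + h)
r + h = 11
2 * r * (r + h) = 2 * 4 * 11 = 88
SA = 88 * pi
SA = 276.46
276.46 in^2


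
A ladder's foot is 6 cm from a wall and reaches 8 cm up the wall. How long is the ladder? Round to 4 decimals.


Shape: right triangle
Legs a = 6 cm, b = 8 cm
Formula: c = sqrt(a^2 + b^2)
a^2 = 36, b^2 = 64
a^2 + b^2 = 100
c = sqrt(100)
c = 10.0
10 cm


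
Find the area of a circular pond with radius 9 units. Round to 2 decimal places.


Shape: circle
Radius r = 9 units
Formula: A = pi * r^2
r^2 = 9^2 = 81
A = pi * 81
A = 254.47
254.47 units^2


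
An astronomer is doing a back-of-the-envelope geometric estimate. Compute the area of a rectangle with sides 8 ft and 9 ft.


Shape: rectangle
Length l = 8 ft, Width w = 9 ft
Formula: A = l * w
A = 8 * 9
A = 72
72 ft^2


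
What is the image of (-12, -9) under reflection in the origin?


Transformation: reflection
Original point: (-12, -9)
Rule for reflection through the origin: (x, y) -> (-x, -y)
Apply: (-12, -9) -> (12, 9)
(12, 9)


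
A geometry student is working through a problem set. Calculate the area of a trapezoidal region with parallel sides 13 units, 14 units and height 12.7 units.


Shape: trapezoid
Parallel sides a = 13 units, b = 14 units; Height h = 12.7 units
Formula: A = (a + b) * h / 2
a + b = 13 + 14 = 27
A = 27 * 12.7 / 2
A = 342.9 / 2
A = 171.45
171.45 units^2


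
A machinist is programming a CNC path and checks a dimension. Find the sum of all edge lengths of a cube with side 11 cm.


Shape: cube
Side s = 11 cm
A cube has 12 edges, all equal.
Formula: total edge length = 12 * s
Total = 12 * 11
Total = 132
132 cm


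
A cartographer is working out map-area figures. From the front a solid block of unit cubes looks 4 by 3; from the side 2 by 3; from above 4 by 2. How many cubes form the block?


Orthographic views of a solid rectangular block:
Front view 4 x 3 -> length = 4, height = 3
Side view 2 x 3 -> width = 2, height = 3 (consistent)
Top view 4 x 2 -> confirms length = 4, width = 2
The block is 4 x 2 x 3.
Total unit cubes = 4 * 2 * 3 = 24
24 unit cubes


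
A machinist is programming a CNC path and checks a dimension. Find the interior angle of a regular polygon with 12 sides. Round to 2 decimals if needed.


Shape: regular dodecagon (12 sides)
Formula: interior angle = (n - 2) * 180 / n
(n - 2) = 10
(n - 2) * 180 = 1800
angle = 1800 / 12
angle = 150
150 degrees


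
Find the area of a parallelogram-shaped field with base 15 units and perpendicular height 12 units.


Shape: parallelogram
Base b = 15 units, Height h = 12 units
Formula: A = b * h
A = 15 * 12
A = 180
180 units^2


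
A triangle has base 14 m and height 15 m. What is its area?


Shape: triangle
Base b = 14 m, Height h = 15 m
Formula: A = (1/2) * b * h
A = 0.5 * 14 * 15
A = 0.5 * 210
A = 105
105 m^2


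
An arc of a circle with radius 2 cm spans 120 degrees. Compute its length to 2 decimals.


Shape: circular arc
Radius r = 2 cm, Angle = 120 degrees
Formula: L = (angle/360) * 2 * pi * r
2 * pi * r = 4 * pi
L = (120/360) * 4 * pi
L = 1.333333 * pi
L = 4.19
4.19 cm


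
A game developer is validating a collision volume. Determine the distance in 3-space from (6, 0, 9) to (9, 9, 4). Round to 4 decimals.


3D distance between two points
P1 = (6, 0, 9), P2 = (9, 9, 4)
Formula: d = sqrt((x2-x1)^2 + (y2-y1)^2 + (z2-z1)^2)
dx = 9 - 6 = 3
dy = 9 - 0 = 9
dz = 4 - 9 = -5
dx^2 + dy^2 + dz^2 = 9 + 81 + 25 = 115
d = sqrt(115)
d = 10.7238
10.7238 units


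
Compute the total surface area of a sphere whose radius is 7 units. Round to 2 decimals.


Shape: sphere
Radius r = 7 units
Formula: SA = 4 * pi * r^2
r^2 = 49
SA = 4 * pi * 49
SA = 196 * pi
SA = 615.75
615.75 units^2


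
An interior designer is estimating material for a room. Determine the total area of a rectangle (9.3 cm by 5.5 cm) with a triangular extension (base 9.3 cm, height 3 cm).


Composite shape: rectangle + triangle
Rectangle area = 9.3 * 5.5 = 51.15
Triangle area = 0.5 * 9.3 * 3 = 13.95
Total = 51.15 + 13.95
Total = 65.1
65.1 cm^2


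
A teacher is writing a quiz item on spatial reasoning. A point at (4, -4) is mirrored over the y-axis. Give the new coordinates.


Transformation: reflection
Original point: (4, -4)
Rule for reflection over the y-axis: (x, y) -> (-x, y)
Apply: (4, -4) -> (-4, -4)
(-4, -4)


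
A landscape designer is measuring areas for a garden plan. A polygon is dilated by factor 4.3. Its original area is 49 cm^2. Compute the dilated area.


Linear scale factor k = 4.3
Original area = 49 cm^2
Rule: under a linear scaling by k, areas scale by k^2.
k^2 = 4.3^2 = 18.49
New area = 49 * 18.49
New area = 906.01
906.01 cm^2


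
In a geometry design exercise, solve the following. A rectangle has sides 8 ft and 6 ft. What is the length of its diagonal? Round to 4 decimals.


Shape: rectangle (diagonal via Pythagoras)
Sides: 8 ft and 6 ft
Formula: d = sqrt(l^2 + w^2)
l^2 = 64, w^2 = 36
l^2 + w^2 = 100
d = sqrt(100)
d = 10.0
10 ft


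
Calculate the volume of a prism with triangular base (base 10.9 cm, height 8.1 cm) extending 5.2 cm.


Shape: triangular prism
Triangle base = 10.9 cm, triangle height = 8.1 cm, prism length L = 5.2 cm
Formula: V = (1/2 * b * h_tri) * L
Cross-section area = 0.5 * 10.9 * 8.1 = 44.145
V = 44.145 * 5.2
V = 229.554
229.554 cm^3


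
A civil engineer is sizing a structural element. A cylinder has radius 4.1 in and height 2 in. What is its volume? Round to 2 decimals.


Shape: cylinder
Radius r = 4.1 in, Height h = 2 in
Formula: V = pi * r^2 * h
r^2 = 16.81
V = pi * 16.81 * 2
V = 33.62 * pi
V = 105.62
105.62 in^3


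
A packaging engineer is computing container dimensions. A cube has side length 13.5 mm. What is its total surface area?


Shape: cube
Side s = 13.5 mm
A cube has 6 square faces.
Formula: SA = 6 * s^2
s^2 = 182.25
SA = 6 * 182.25
SA = 1093.5
1093.5 mm^2


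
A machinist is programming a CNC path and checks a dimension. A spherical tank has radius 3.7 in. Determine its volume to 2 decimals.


Shape: sphere
Radius r = 3.7 in
Formula: V = (4/3) * pi * r^3
r^3 = 50.653
(4/3) * 50.653 = 67.537333
V = 67.537333 * pi
V = 212.17
212.17 in^3


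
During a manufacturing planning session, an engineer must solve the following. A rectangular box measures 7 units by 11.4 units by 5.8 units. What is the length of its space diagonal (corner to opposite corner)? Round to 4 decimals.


Shape: rectangular box (space diagonal)
l = 7 units, w = 11.4 units, h = 5.8 units
Visualize: the diagonal of the base, then a right triangle with that diagonal and the height.
Formula: d = sqrt(l^2 + w^2 + h^2)
l^2 + w^2 + h^2 = 49 + 129.96 + 33.64 = 212.6
d = sqrt(212.6)
d = 14.5808
14.5808 units


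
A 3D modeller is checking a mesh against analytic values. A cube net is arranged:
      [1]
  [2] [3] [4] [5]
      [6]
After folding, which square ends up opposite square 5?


Net: cross layout. Take square 3 as the base (bottom).
Fold the four squares in the horizontal row up around 3: 2 -> left, 4 -> right, 5 wraps to the top.
Fold 1 and 6 up from 3: 1 -> back, 6 -> front.
Opposite pairs are therefore: (1, 6), (2, 4), (3, 5).
Face 5 is opposite face 3.
face 3


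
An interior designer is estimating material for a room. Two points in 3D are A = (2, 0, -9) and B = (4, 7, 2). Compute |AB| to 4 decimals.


3D distance between two points
P1 = (2, 0, -9), P2 = (4, 7, 2)
Formula: d = sqrt((x2-x1)^2 + (y2-y1)^2 + (z2-z1)^2)
dx = 4 - 2 = 2
dy = 7 - 0 = 7
dz = 2 - -9 = 11
dx^2 + dy^2 + dz^2 = 4 + 49 + 121 = 174
d = sqrt(174)
d = 13.1909
13.1909 units


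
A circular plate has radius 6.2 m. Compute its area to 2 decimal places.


Shape: circle
Radius r = 6.2 m
Formula: A = pi * r^2
r^2 = 6.2^2 = 38.44
A = pi * 38.44
A = 120.76
120.76 m^2


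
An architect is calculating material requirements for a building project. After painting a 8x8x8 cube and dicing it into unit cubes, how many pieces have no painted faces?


Large cube: 8 x 8 x 8, cut into unit cubes.
n = 8, so n - 2 = 6
Unpainted cubes form the interior (n - 2)^3 block.
(n - 2)^3 = 6^3 = 216
216 unit cubes


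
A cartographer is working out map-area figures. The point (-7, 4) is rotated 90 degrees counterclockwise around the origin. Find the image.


Transformation: rotation about the origin
Original point: (-7, 4)
Rule for 90 deg counterclockwise: (x, y) -> (-y, x)
Apply: (-7, 4) -> (-4, -7)
(-4, -7)


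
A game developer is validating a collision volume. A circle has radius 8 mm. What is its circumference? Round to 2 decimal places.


Shape: circle
Radius r = 8 mm
Formula: C = 2 * pi * r
C = 2 * pi * 8
C = 16 * pi
C = 50.27
50.27 mm


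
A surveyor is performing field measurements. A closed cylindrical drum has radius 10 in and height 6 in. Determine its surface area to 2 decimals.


Shape: closed cylinder
Radius r = 10 in, Height h = 6 in
Formula: SA = 2*pi*r^2 + 2*pi*r*h = 2*pi*r*(r + h)
r + h = 16
2 * r * (r + h) = 2 * 10 * 16 = 320
SA = 320 * pi
SA = 1005.31
1005.31 in^2


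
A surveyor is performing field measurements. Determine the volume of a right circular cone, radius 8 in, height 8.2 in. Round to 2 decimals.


Shape: cone
Radius r = 8 in, Height h = 8.2 in
Formula: V = (1/3) * pi * r^2 * h
r^2 = 64
pi * r^2 * h = pi * 64 * 8.2 = 524.8 * pi
V = 524.8 * pi / 3
V = 549.57
549.57 in^3


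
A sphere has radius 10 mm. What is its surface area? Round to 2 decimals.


Shape: sphere
Radius r = 10 mm
Formula: SA = 4 * pi * r^2
r^2 = 100
SA = 4 * pi * 100
SA = 400 * pi
SA = 1256.64
1256.64 mm^2


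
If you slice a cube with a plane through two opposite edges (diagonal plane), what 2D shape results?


Solid: cube
Cutting plane: through two opposite edges (diagonal plane)
Visualize the intersection of the plane with the solid's surface.
The boundary of the cut region is a rectangle.
rectangle


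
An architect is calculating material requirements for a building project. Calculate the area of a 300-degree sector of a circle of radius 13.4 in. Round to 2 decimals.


Shape: circular sector
Radius r = 13.4 in, Angle = 300 degrees
Formula: A = (angle/360) * pi * r^2
r^2 = 179.56
Fraction of circle = 300/360
A = (300/360) * pi * 179.56
A = 149.633333 * pi
A = 470.09
470.09 in^2


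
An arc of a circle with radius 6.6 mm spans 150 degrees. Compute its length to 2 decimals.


Shape: circular arc
Radius r = 6.6 mm, Angle = 150 degrees
Formula: L = (angle/360) * 2 * pi * r
2 * pi * r = 13.2 * pi
L = (150/360) * 13.2 * pi
L = 5.5 * pi
L = 17.28
17.28 mm


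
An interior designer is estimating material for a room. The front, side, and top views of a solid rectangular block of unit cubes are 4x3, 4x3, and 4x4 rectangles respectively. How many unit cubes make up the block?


Orthographic views of a solid rectangular block:
Front view 4 x 3 -> length = 4, height = 3
Side view 4 x 3 -> width = 4, height = 3 (consistent)
Top view 4 x 4 -> confirms length = 4, width = 4
The block is 4 x 4 x 3.
Total unit cubes = 4 * 4 * 3 = 48
48 unit cubes


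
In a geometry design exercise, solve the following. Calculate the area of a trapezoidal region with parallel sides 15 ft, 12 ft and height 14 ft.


Shape: trapezoid
Parallel sides a = 15 ft, b = 12 ft; Height h = 14 ft
Formula: A = (a + b) * h / 2
a + b = 15 + 12 = 27
A = 27 * 14 / 2
A = 378 / 2
A = 189
189 ft^2


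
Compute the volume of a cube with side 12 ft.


Shape: cube
Side s = 12 ft
Formula: V = s^3
V = 12 * 12 * 12
V = 144 * 12
V = 1728
1728 ft^3


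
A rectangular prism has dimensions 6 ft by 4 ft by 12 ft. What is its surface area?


Shape: rectangular prism
l = 6 ft, w = 4 ft, h = 12 ft
Formula: SA = 2(lw + lh + wh)
lw = 24, lh = 72, wh = 48
lw + lh + wh = 144
SA = 2 * 144
SA = 288
288 ft^2


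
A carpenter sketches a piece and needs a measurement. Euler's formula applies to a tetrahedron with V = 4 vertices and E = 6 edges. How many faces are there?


Polyhedron: tetrahedron
Euler's formula for convex polyhedra: V - E + F = 2
Given: V = 4 vertices and E = 6 edges
Solve for F:
F = 2 + E - V = 2 + 6 - 4 = 4
4 faces


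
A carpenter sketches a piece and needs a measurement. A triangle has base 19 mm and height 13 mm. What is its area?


Shape: triangle
Base b = 19 mm, Height h = 13 mm
Formula: A = (1/2) * b * h
A = 0.5 * 19 * 13
A = 0.5 * 247
A = 123.5
123.5 mm^2


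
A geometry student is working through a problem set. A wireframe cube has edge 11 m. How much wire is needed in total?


Shape: cube
Side s = 11 m
A cube has 12 edges, all equal.
Formula: total edge length = 12 * s
Total = 12 * 11
Total = 132
132 m


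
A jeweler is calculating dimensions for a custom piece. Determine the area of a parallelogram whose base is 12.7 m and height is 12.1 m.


Shape: parallelogram
Base b = 12.7 m, Height h = 12.1 m
Formula: A = b * h
A = 12.7 * 12.1
A = 153.67
153.67 m^2


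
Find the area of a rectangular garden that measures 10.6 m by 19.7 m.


Shape: rectangle
Length l = 10.6 m, Width w = 19.7 m
Formula: A = l * w
A = 10.6 * 19.7
A = 208.82
208.82 m^2


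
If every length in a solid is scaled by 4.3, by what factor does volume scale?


Linear scale factor k = 4.3
Rule: under a linear scaling by k, volumes scale by k^3.
k^3 = 4.3 * 4.3 * 4.3
k^3 = 18.49 * 4.3
k^3 = 79.507
Volume scales by a factor of 79.507.
79.507 (dimensionless)


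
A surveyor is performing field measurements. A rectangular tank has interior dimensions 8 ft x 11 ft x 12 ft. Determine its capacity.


Shape: rectangular prism
l = 8 ft, w = 11 ft, h = 12 ft
Formula: V = l * w * h
V = 8 * 11 * 12
V = 88 * 12
V = 1056
1056 ft^3


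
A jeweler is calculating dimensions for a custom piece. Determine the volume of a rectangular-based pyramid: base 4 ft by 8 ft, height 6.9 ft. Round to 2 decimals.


Shape: rectangular pyramid
Base: 4 ft x 8 ft, Height h = 6.9 ft
Formula: V = (1/3) * base_area * h
base_area = 4 * 8 = 32
base_area * h = 32 * 6.9 = 220.8
V = 220.8 / 3
V = 73.6
73.6 ft^3


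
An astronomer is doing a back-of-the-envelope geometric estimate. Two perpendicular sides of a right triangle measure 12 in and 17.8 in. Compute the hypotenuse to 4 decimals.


Shape: right triangle
Legs a = 12 in, b = 17.8 in
Formula: c = sqrt(a^2 + b^2)
a^2 = 144, b^2 = 316.84
a^2 + b^2 = 460.84
c = sqrt(460.84)
c = 21.4672
21.4672 in


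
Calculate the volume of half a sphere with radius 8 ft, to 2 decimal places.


Shape: hemisphere (half of a sphere)
Radius r = 8 ft
Formula: V = (1/2) * (4/3) * pi * r^3 = (2/3) * pi * r^3
r^3 = 512
(2/3) * 512 = 341.333333
V = 341.333333 * pi
V = 1072.33
1072.33 ft^3


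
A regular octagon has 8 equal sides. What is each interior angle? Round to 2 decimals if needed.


Shape: regular octagon (8 sides)
Formula: interior angle = (n - 2) * 180 / n
(n - 2) = 6
(n - 2) * 180 = 1080
angle = 1080 / 8
angle = 135
135 degrees


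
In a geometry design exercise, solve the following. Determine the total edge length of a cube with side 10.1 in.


Shape: cube
Side s = 10.1 in
A cube has 12 edges, all equal.
Formula: total edge length = 12 * s
Total = 12 * 10.1
Total = 121.2
121.2 in


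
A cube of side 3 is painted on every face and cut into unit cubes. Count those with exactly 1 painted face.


Large cube: 3 x 3 x 3, cut into unit cubes.
n = 3, so n - 2 = 1
Cubes with 1 painted face lie in the interior of each face.
A cube has 6 faces; each contributes (n - 2)^2 = 1 such cubes.
Count = 6 * 1 = 6
6 unit cubes


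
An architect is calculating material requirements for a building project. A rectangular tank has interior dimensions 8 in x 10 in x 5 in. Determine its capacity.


Shape: rectangular prism
l = 8 in, w = 10 in, h = 5 in
Formula: V = l * w * h
V = 8 * 10 * 5
V = 80 * 5
V = 400
400 in^3


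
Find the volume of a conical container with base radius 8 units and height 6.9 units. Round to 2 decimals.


Shape: cone
Radius r = 8 units, Height h = 6.9 units
Formula: V = (1/3) * pi * r^2 * h
r^2 = 64
pi * r^2 * h = pi * 64 * 6.9 = 441.6 * pi
V = 441.6 * pi / 3
V = 462.44
462.44 units^3


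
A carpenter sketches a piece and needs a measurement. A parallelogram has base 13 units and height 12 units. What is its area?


Shape: parallelogram
Base b = 13 units, Height h = 12 units
Formula: A = b * h
A = 13 * 12
A = 156
156 units^2


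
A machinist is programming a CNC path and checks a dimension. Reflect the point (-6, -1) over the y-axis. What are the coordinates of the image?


Transformation: reflection
Original point: (-6, -1)
Rule for reflection over the y-axis: (x, y) -> (-x, y)
Apply: (-6, -1) -> (6, -1)
(6, -1)


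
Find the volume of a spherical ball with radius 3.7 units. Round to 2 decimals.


Shape: sphere
Radius r = 3.7 units
Formula: V = (4/3) * pi * r^3
r^3 = 50.653
(4/3) * 50.653 = 67.537333
V = 67.537333 * pi
V = 212.17
212.17 units^3


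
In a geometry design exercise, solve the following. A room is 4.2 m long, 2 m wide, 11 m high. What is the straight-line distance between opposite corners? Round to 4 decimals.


Shape: rectangular box (space diagonal)
l = 4.2 m, w = 2 m, h = 11 m
Visualize: the diagonal of the base, then a right triangle with that diagonal and the height.
Formula: d = sqrt(l^2 + w^2 + h^2)
l^2 + w^2 + h^2 = 17.64 + 4 + 121 = 142.64
d = sqrt(142.64)
d = 11.9432
11.9432 m


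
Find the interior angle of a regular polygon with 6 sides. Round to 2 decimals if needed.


Shape: regular hexagon (6 sides)
Formula: interior angle = (n - 2) * 180 / n
(n - 2) = 4
(n - 2) * 180 = 720
angle = 720 / 6
angle = 120
120 degrees


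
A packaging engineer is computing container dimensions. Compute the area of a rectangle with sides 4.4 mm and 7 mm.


Shape: rectangle
Length l = 4.4 mm, Width w = 7 mm
Formula: A = l * w
A = 4.4 * 7
A = 30.8
30.8 mm^2


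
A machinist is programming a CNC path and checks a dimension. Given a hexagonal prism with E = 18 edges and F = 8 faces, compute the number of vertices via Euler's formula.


Polyhedron: hexagonal prism
Euler's formula for convex polyhedra: V - E + F = 2
Given: E = 18 edges and F = 8 faces
Solve for V:
V = 2 + E - F = 2 + 18 - 8 = 12
12 vertices


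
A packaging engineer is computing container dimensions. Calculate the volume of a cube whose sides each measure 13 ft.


Shape: cube
Side s = 13 ft
Formula: V = s^3
V = 13 * 13 * 13
V = 169 * 13
V = 2197
2197 ft^3


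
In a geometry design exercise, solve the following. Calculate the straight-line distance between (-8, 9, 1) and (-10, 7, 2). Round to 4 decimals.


3D distance between two points
P1 = (-8, 9, 1), P2 = (-10, 7, 2)
Formula: d = sqrt((x2-x1)^2 + (y2-y1)^2 + (z2-z1)^2)
dx = -10 - -8 = -2
dy = 7 - 9 = -2
dz = 2 - 1 = 1
dx^2 + dy^2 + dz^2 = 4 + 4 + 1 = 9
d = sqrt(9)
d = 3.0
3 units


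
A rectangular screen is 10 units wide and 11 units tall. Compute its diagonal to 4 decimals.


Shape: rectangle (diagonal via Pythagoras)
Sides: 10 units and 11 units
Formula: d = sqrt(l^2 + w^2)
l^2 = 100, w^2 = 121
l^2 + w^2 = 221
d = sqrt(221)
d = 14.8661
14.8661 units


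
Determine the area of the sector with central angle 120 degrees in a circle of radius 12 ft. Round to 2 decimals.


Shape: circular sector
Radius r = 12 ft, Angle = 120 degrees
Formula: A = (angle/360) * pi * r^2
r^2 = 144
Fraction of circle = 120/360
A = (120/360) * pi * 144
A = 48 * pi
A = 150.8
150.8 ft^2


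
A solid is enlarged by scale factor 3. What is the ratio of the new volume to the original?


Linear scale factor k = 3
Rule: under a linear scaling by k, volumes scale by k^3.
k^3 = 3 * 3 * 3
k^3 = 9 * 3
k^3 = 27
Volume scales by a factor of 27.
27 (dimensionless)


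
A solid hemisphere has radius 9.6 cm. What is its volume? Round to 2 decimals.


Shape: hemisphere (half of a sphere)
Radius r = 9.6 cm
Formula: V = (1/2) * (4/3) * pi * r^3 = (2/3) * pi * r^3
r^3 = 884.736
(2/3) * 884.736 = 589.824
V = 589.824 * pi
V = 1852.99
1852.99 cm^3


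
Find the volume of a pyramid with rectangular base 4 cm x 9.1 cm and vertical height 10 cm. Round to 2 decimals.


Shape: rectangular pyramid
Base: 4 cm x 9.1 cm, Height h = 10 cm
Formula: V = (1/3) * base_area * h
base_area = 4 * 9.1 = 36.4
base_area * h = 36.4 * 10 = 364
V = 364 / 3
V = 121.33
121.33 cm^3


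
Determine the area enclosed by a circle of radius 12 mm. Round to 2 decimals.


Shape: circle
Radius r = 12 mm
Formula: A = pi * r^2
r^2 = 12^2 = 144
A = pi * 144
A = 452.39
452.39 mm^2


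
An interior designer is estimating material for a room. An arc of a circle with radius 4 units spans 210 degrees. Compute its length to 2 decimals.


Shape: circular arc
Radius r = 4 units, Angle = 210 degrees
Formula: L = (angle/360) * 2 * pi * r
2 * pi * r = 8 * pi
L = (210/360) * 8 * pi
L = 4.666667 * pi
L = 14.66
14.66 units


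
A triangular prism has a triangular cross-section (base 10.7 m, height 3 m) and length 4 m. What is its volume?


Shape: triangular prism
Triangle base = 10.7 m, triangle height = 3 m, prism length L = 4 m
Formula: V = (1/2 * b * h_tri) * L
Cross-section area = 0.5 * 10.7 * 3 = 16.05
V = 16.05 * 4
V = 64.2
64.2 m^3


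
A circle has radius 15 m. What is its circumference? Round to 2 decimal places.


Shape: circle
Radius r = 15 m
Formula: C = 2 * pi * r
C = 2 * pi * 15
C = 30 * pi
C = 94.25
94.25 m


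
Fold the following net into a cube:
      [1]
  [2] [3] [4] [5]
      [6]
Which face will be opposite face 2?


Net: cross layout. Take square 3 as the base (bottom).
Fold the four squares in the horizontal row up around 3: 2 -> left, 4 -> right, 5 wraps to the top.
Fold 1 and 6 up from 3: 1 -> back, 6 -> front.
Opposite pairs are therefore: (1, 6), (2, 4), (3, 5).
Face 2 is opposite face 4.
face 4


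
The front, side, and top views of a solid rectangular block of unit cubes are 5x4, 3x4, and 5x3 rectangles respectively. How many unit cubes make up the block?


Orthographic views of a solid rectangular block:
Front view 5 x 4 -> length = 5, height = 4
Side view 3 x 4 -> width = 3, height = 4 (consistent)
Top view 5 x 3 -> confirms length = 5, width = 3
The block is 5 x 3 x 4.
Total unit cubes = 5 * 3 * 4 = 60
60 unit cubes


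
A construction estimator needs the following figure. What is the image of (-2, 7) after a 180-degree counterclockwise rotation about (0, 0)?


Transformation: rotation about the origin
Original point: (-2, 7)
Rule for 180 deg: (x, y) -> (-x, -y)
Apply: (-2, 7) -> (2, -7)
(2, -7)


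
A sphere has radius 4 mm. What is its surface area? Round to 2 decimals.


Shape: sphere
Radius r = 4 mm
Formula: SA = 4 * pi * r^2
r^2 = 16
SA = 4 * pi * 16
SA = 64 * pi
SA = 201.06
201.06 mm^2


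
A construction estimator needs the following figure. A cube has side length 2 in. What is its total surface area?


Shape: cube
Side s = 2 in
A cube has 6 square faces.
Formula: SA = 6 * s^2
s^2 = 4
SA = 6 * 4
SA = 24
24 in^2


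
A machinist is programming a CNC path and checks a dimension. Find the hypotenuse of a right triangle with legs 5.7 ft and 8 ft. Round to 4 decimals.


Shape: right triangle
Legs a = 5.7 ft, b = 8 ft
Formula: c = sqrt(a^2 + b^2)
a^2 = 32.49, b^2 = 64
a^2 + b^2 = 96.49
c = sqrt(96.49)
c = 9.8229
9.8229 ft


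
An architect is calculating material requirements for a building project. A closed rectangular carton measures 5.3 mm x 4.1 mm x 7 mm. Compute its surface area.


Shape: rectangular prism
l = 5.3 mm, w = 4.1 mm, h = 7 mm
Formula: SA = 2(lw + lh + wh)
lw = 21.73, lh = 37.1, wh = 28.7
lw + lh + wh = 87.53
SA = 2 * 87.53
SA = 175.06
175.06 mm^2


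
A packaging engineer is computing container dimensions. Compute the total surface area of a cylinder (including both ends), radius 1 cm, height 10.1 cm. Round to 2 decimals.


Shape: closed cylinder
Radius r = 1 cm, Height h = 10.1 cm
Formula: SA = 2*pi*r^2 + 2*pi*r*h = 2*pi*r*(r + h)
r + h = 11.1
2 * r * (r + h) = 2 * 1 * 11.1 = 22.2
SA = 22.2 * pi
SA = 69.74
69.74 cm^2


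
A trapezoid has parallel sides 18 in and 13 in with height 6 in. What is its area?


Shape: trapezoid
Parallel sides a = 18 in, b = 13 in; Height h = 6 in
Formula: A = (a + b) * h / 2
a + b = 18 + 13 = 31
A = 31 * 6 / 2
A = 186 / 2
A = 93
93 in^2


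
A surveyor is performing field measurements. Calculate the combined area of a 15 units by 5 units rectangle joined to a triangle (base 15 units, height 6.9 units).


Composite shape: rectangle + triangle
Rectangle area = 15 * 5 = 75
Triangle area = 0.5 * 15 * 6.9 = 51.75
Total = 75 + 51.75
Total = 126.75
126.75 units^2


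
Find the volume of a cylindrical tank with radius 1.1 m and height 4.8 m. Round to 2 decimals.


Shape: cylinder
Radius r = 1.1 m, Height h = 4.8 m
Formula: V = pi * r^2 * h
r^2 = 1.21
V = pi * 1.21 * 4.8
V = 5.808 * pi
V = 18.25
18.25 m^3


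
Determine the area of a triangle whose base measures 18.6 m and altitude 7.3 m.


Shape: triangle
Base b = 18.6 m, Height h = 7.3 m
Formula: A = (1/2) * b * h
A = 0.5 * 18.6 * 7.3
A = 0.5 * 135.78
A = 67.89
67.89 m^2


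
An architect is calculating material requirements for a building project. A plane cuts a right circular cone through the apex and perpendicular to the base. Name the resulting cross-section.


Solid: right circular cone
Cutting plane: through the apex and perpendicular to the base
Visualize the intersection of the plane with the solid's surface.
The boundary of the cut region is a isosceles triangle.
isosceles triangle


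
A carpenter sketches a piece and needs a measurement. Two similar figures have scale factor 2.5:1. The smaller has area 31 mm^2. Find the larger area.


Linear scale factor k = 2.5
Original area = 31 mm^2
Rule: under a linear scaling by k, areas scale by k^2.
k^2 = 2.5^2 = 6.25
New area = 31 * 6.25
New area = 193.75
193.75 mm^2


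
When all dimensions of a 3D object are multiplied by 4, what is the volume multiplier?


Linear scale factor k = 4
Rule: under a linear scaling by k, volumes scale by k^3.
k^3 = 4 * 4 * 4
k^3 = 16 * 4
k^3 = 64
Volume scales by a factor of 64.
64 (dimensionless)


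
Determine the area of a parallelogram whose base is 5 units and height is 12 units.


Shape: parallelogram
Base b = 5 units, Height h = 12 units
Formula: A = b * h
A = 5 * 12
A = 60
60 units^2


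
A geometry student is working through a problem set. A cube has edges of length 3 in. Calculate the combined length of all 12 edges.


Shape: cube
Side s = 3 in
A cube has 12 edges, all equal.
Formula: total edge length = 12 * s
Total = 12 * 3
Total = 36
36 in


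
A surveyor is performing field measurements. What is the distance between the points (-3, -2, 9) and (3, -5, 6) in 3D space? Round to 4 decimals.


3D distance between two points
P1 = (-3, -2, 9), P2 = (3, -5, 6)
Formula: d = sqrt((x2-x1)^2 + (y2-y1)^2 + (z2-z1)^2)
dx = 3 - -3 = 6
dy = -5 - -2 = -3
dz = 6 - 9 = -3
dx^2 + dy^2 + dz^2 = 36 + 9 + 9 = 54
d = sqrt(54)
d = 7.3485
7.3485 units


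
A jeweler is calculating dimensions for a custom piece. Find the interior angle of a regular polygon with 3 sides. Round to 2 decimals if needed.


Shape: regular triangle (3 sides)
Formula: interior angle = (n - 2) * 180 / n
(n - 2) = 1
(n - 2) * 180 = 180
angle = 180 / 3
angle = 60
60 degrees


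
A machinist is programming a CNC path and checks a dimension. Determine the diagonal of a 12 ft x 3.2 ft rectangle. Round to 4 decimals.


Shape: rectangle (diagonal via Pythagoras)
Sides: 12 ft and 3.2 ft
Formula: d = sqrt(l^2 + w^2)
l^2 = 144, w^2 = 10.24
l^2 + w^2 = 154.24
d = sqrt(154.24)
d = 12.4193
12.4193 ft


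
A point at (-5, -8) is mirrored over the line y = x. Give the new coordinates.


Transformation: reflection
Original point: (-5, -8)
Rule for reflection over y = x: (x, y) -> (y, x)
Apply: (-5, -8) -> (-8, -5)
(-8, -5)


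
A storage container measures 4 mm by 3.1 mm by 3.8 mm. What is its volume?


Shape: rectangular prism
l = 4 mm, w = 3.1 mm, h = 3.8 mm
Formula: V = l * w * h
V = 4 * 3.1 * 3.8
V = 12.4 * 3.8
V = 47.12
47.12 mm^3


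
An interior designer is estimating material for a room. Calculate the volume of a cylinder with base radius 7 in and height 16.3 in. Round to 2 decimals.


Shape: cylinder
Radius r = 7 in, Height h = 16.3 in
Formula: V = pi * r^2 * h
r^2 = 49
V = pi * 49 * 16.3
V = 798.7 * pi
V = 2509.19
2509.19 in^3


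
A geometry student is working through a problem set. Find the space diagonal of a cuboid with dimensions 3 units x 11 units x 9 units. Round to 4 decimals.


Shape: rectangular box (space diagonal)
l = 3 units, w = 11 units, h = 9 units
Visualize: the diagonal of the base, then a right triangle with that diagonal and the height.
Formula: d = sqrt(l^2 + w^2 + h^2)
l^2 + w^2 + h^2 = 9 + 121 + 81 = 211
d = sqrt(211)
d = 14.5258
14.5258 units


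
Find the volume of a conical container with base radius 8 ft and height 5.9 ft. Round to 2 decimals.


Shape: cone
Radius r = 8 ft, Height h = 5.9 ft
Formula: V = (1/3) * pi * r^2 * h
r^2 = 64
pi * r^2 * h = pi * 64 * 5.9 = 377.6 * pi
V = 377.6 * pi / 3
V = 395.42
395.42 ft^3


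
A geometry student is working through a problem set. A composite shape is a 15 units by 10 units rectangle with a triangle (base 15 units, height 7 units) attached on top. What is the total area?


Composite shape: rectangle + triangle
Rectangle area = 15 * 10 = 150
Triangle area = 0.5 * 15 * 7 = 52.5
Total = 150 + 52.5
Total = 202.5
202.5 units^2


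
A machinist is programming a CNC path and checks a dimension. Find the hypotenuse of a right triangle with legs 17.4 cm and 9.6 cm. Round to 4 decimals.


Shape: right triangle
Legs a = 17.4 cm, b = 9.6 cm
Formula: c = sqrt(a^2 + b^2)
a^2 = 302.76, b^2 = 92.16
a^2 + b^2 = 394.92
c = sqrt(394.92)
c = 19.8726
19.8726 cm


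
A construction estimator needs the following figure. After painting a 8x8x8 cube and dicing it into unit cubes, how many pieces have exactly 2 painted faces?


Large cube: 8 x 8 x 8, cut into unit cubes.
n = 8, so n - 2 = 6
Cubes with 2 painted faces lie along the edges, excluding corners.
A cube has 12 edges; each contributes (n - 2) = 6 such cubes.
Count = 12 * 6 = 72
72 unit cubes


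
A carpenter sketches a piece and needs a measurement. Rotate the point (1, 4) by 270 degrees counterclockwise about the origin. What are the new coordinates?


Transformation: rotation about the origin
Original point: (1, 4)
Rule for 270 deg counterclockwise: (x, y) -> (y, -x)
Apply: (1, 4) -> (4, -1)
(4, -1)


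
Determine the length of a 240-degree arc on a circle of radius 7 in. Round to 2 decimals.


Shape: circular arc
Radius r = 7 in, Angle = 240 degrees
Formula: L = (angle/360) * 2 * pi * r
2 * pi * r = 14 * pi
L = (240/360) * 14 * pi
L = 9.333333 * pi
L = 29.32
29.32 in


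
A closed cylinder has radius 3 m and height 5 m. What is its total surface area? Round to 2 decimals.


Shape: closed cylinder
Radius r = 3 m, Height h = 5 m
Formula: SA = 2*pi*r^2 + 2*pi*r*h = 2*pi*r*(r + h)
r + h = 8
2 * r * (r + h) = 2 * 3 * 8 = 48
SA = 48 * pi
SA = 150.8
150.8 m^2


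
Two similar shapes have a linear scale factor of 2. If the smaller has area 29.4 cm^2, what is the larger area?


Linear scale factor k = 2
Original area = 29.4 cm^2
Rule: under a linear scaling by k, areas scale by k^2.
k^2 = 2^2 = 4
New area = 29.4 * 4
New area = 117.6
117.6 cm^2


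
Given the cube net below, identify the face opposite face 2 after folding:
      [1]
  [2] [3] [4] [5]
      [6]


Net: cross layout. Take square 3 as the base (bottom).
Fold the four squares in the horizontal row up around 3: 2 -> left, 4 -> right, 5 wraps to the top.
Fold 1 and 6 up from 3: 1 -> back, 6 -> front.
Opposite pairs are therefore: (1, 6), (2, 4), (3, 5).
Face 2 is opposite face 4.
face 4


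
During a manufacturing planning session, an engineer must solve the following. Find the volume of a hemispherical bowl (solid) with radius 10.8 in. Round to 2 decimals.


Shape: hemisphere (half of a sphere)
Radius r = 10.8 in
Formula: V = (1/2) * (4/3) * pi * r^3 = (2/3) * pi * r^3
r^3 = 1259.712
(2/3) * 1259.712 = 839.808
V = 839.808 * pi
V = 2638.33
2638.33 in^3
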